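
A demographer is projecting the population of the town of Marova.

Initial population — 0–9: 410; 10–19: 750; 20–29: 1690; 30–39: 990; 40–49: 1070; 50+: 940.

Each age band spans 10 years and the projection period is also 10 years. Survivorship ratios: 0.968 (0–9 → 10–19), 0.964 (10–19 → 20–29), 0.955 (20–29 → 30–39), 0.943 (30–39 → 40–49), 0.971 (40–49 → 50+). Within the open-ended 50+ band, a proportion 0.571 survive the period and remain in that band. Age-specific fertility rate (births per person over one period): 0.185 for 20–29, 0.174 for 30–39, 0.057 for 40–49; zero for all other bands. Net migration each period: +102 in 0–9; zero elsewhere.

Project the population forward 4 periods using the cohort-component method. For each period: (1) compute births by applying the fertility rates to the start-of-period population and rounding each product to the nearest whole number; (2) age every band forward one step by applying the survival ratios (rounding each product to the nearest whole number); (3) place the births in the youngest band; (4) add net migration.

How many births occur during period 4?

Call the groups 1 to 6, youngest first.
— Period 1 —
Births: 1690 * 0.185 = 313  |  990 * 0.174 = 172  |  1070 * 0.057 = 61 → 546
Group 2: 410 * 0.968 = 397
Group 3: 750 * 0.964 = 723
Group 4: 1690 * 0.955 = 1614
Group 5: 990 * 0.943 = 934
Group 6: 1070 * 0.971 + 940 * 0.571 = 1039 + 537 = 1576
Net migration: Group 1 + 102 → 648
→ [648, 397, 723, 1614, 934, 1576]
— Period 2 —
Births: 723 * 0.185 = 134  |  1614 * 0.174 = 281  |  934 * 0.057 = 53 → 468
Group 2: 648 * 0.968 = 627
Group 3: 397 * 0.964 = 383
Group 4: 723 * 0.955 = 690
Group 5: 1614 * 0.943 = 1522
Group 6: 934 * 0.971 + 1576 * 0.571 = 907 + 900 = 1807
Net migration: Group 1 + 102 → 570
→ [570, 627, 383, 690, 1522, 1807]
— Period 3 —
Births: 383 * 0.185 = 71  |  690 * 0.174 = 120  |  1522 * 0.057 = 87 → 278
Group 2: 570 * 0.968 = 552
Group 3: 627 * 0.964 = 604
Group 4: 383 * 0.955 = 366
Group 5: 690 * 0.943 = 651
Group 6: 1522 * 0.971 + 1807 * 0.571 = 1478 + 1032 = 2510
Net migration: Group 1 + 102 → 380
→ [380, 552, 604, 366, 651, 2510]
— Period 4 —
Births: 604 * 0.185 = 112  |  366 * 0.174 = 64  |  651 * 0.057 = 37 → 213
Group 2: 380 * 0.968 = 368
Group 3: 552 * 0.964 = 532
Group 4: 604 * 0.955 = 577
Group 5: 366 * 0.943 = 345
Group 6: 651 * 0.971 + 2510 * 0.571 = 632 + 1433 = 2065
Net migration: Group 1 + 102 → 315
→ [315, 368, 532, 577, 345, 2065]

213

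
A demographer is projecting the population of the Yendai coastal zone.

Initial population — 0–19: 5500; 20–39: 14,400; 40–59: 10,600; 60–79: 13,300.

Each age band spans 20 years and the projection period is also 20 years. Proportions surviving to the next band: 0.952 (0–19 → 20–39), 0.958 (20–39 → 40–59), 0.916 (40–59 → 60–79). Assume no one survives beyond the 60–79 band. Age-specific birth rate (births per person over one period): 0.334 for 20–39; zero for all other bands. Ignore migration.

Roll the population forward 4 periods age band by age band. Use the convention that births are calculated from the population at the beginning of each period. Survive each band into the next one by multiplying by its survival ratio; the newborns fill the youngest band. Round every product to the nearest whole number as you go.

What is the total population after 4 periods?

Period 1:
Births: 14400 × 0.334 = 4810
20–39: 5500 × 0.952 = 5236
40–59: 14400 × 0.958 = 13795
60–79: 10600 × 0.916 = 9710
→ [4810, 5236, 13795, 9710]
Period 2:
Births: 5236 × 0.334 = 1749
20–39: 4810 × 0.952 = 4579
40–59: 5236 × 0.958 = 5016
60–79: 13795 × 0.916 = 12636
→ [1749, 4579, 5016, 12636]
Period 3:
Births: 4579 × 0.334 = 1529
20–39: 1749 × 0.952 = 1665
40–59: 4579 × 0.958 = 4387
60–79: 5016 × 0.916 = 4595
→ [1529, 1665, 4387, 4595]
Period 4:
Births: 1665 × 0.334 = 556
20–39: 1529 × 0.952 = 1456
40–59: 1665 × 0.958 = 1595
60–79: 4387 × 0.916 = 4018
→ [556, 1456, 1595, 4018]
Total after period 4: 556 + 1456 + 1595 + 4018 = 7625

7625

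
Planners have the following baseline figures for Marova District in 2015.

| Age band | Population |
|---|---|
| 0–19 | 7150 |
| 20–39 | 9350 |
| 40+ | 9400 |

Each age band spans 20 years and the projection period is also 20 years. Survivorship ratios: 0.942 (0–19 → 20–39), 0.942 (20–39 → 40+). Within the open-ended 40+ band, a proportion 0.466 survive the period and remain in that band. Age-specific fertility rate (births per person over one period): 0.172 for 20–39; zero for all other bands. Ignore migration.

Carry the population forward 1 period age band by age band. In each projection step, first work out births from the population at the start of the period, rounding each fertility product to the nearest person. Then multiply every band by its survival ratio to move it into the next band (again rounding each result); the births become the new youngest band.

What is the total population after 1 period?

Let group 1 be 0–19 through group 3 = 40+.
After projecting period 1:
Births: 9350 × 0.172 = 1608
Group 2: 7150 × 0.942 = 6735
Group 3: 9350 × 0.942 + 9400 × 0.466 = 8808 + 4380 = 13188
Population now: 0–19=1608, 20–39=6735, 40+=13188
Total after period 1: 1608 + 6735 + 13188 = 21531

21531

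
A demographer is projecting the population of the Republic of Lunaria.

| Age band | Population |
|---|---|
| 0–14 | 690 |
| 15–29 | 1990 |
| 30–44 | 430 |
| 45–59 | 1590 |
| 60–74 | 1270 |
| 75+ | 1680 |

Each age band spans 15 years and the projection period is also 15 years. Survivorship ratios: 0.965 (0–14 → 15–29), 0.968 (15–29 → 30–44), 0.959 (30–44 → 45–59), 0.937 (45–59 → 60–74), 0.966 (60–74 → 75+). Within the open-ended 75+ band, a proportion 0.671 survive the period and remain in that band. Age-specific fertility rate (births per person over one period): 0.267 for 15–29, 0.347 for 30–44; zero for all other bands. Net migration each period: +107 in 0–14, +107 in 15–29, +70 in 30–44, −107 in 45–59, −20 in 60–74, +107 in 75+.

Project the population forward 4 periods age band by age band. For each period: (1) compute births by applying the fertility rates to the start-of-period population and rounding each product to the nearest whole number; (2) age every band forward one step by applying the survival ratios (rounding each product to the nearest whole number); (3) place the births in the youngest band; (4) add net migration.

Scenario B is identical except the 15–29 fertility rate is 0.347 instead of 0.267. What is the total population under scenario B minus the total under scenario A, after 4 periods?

480

Call the groups 1 to 6, youngest first.
Period 1.
Births: 1990 × 0.267 = 531, 430 × 0.347 = 149 ⇒ total 680
Group 2: 690 × 0.965 = 666
Group 3: 1990 × 0.968 = 1926
Group 4: 430 × 0.959 = 412
Group 5: 1590 × 0.937 = 1490
Group 6: 1270 × 0.966 + 1680 × 0.671 = 1227 + 1127 = 2354
Net migration: Group 1 + 107 → 787; Group 2 + 107 → 773; Group 3 + 70 → 1996; Group 4 − 107 → 305; Group 5 − 20 → 1470; Group 6 + 107 → 2461
→ [787, 773, 1996, 305, 1470, 2461]
Period 2.
Births: 773 × 0.267 = 206, 1996 × 0.347 = 693 ⇒ total 899
Group 2: 787 × 0.965 = 759
Group 3: 773 × 0.968 = 748
Group 4: 1996 × 0.959 = 1914
Group 5: 305 × 0.937 = 286
Group 6: 1470 × 0.966 + 2461 × 0.671 = 1420 + 1651 = 3071
Net migration: Group 1 + 107 → 1006; Group 2 + 107 → 866; Group 3 + 70 → 818; Group 4 − 107 → 1807; Group 5 − 20 → 266; Group 6 + 107 → 3178
→ [1006, 866, 818, 1807, 266, 3178]
Period 3.
Births: 866 × 0.267 = 231, 818 × 0.347 = 284 ⇒ total 515
Group 2: 1006 × 0.965 = 971
Group 3: 866 × 0.968 = 838
Group 4: 818 × 0.959 = 784
Group 5: 1807 × 0.937 = 1693
Group 6: 266 × 0.966 + 3178 × 0.671 = 257 + 2132 = 2389
Net migration: Group 1 + 107 → 622; Group 2 + 107 → 1078; Group 3 + 70 → 908; Group 4 − 107 → 677; Group 5 − 20 → 1673; Group 6 + 107 → 2496
→ [622, 1078, 908, 677, 1673, 2496]
Period 4.
Births: 1078 × 0.267 = 288, 908 × 0.347 = 315 ⇒ total 603
Group 2: 622 × 0.965 = 600
Group 3: 1078 × 0.968 = 1044
Group 4: 908 × 0.959 = 871
Group 5: 677 × 0.937 = 634
Group 6: 1673 × 0.966 + 2496 × 0.671 = 1616 + 1675 = 3291
Net migration: Group 1 + 107 → 710; Group 2 + 107 → 707; Group 3 + 70 → 1114; Group 4 − 107 → 764; Group 5 − 20 → 614; Group 6 + 107 → 3398
→ [710, 707, 1114, 764, 614, 3398]
Scenario A total after 4 periods: 7307
Scenario B projection —
Period 1.
Births: 1990 × 0.347 = 691, 430 × 0.347 = 149 ⇒ total 840
Group 2: 690 × 0.965 = 666
Group 3: 1990 × 0.968 = 1926
Group 4: 430 × 0.959 = 412
Group 5: 1590 × 0.937 = 1490
Group 6: 1270 × 0.966 + 1680 × 0.671 = 1227 + 1127 = 2354
Net migration: Group 1 + 107 → 947; Group 2 + 107 → 773; Group 3 + 70 → 1996; Group 4 − 107 → 305; Group 5 − 20 → 1470; Group 6 + 107 → 2461
→ [947, 773, 1996, 305, 1470, 2461]
Period 2.
Births: 773 × 0.347 = 268, 1996 × 0.347 = 693 ⇒ total 961
Group 2: 947 × 0.965 = 914
Group 3: 773 × 0.968 = 748
Group 4: 1996 × 0.959 = 1914
Group 5: 305 × 0.937 = 286
Group 6: 1470 × 0.966 + 2461 × 0.671 = 1420 + 1651 = 3071
Net migration: Group 1 + 107 → 1068; Group 2 + 107 → 1021; Group 3 + 70 → 818; Group 4 − 107 → 1807; Group 5 − 20 → 266; Group 6 + 107 → 3178
→ [1068, 1021, 818, 1807, 266, 3178]
Period 3.
Births: 1021 × 0.347 = 354, 818 × 0.347 = 284 ⇒ total 638
Group 2: 1068 × 0.965 = 1031
Group 3: 1021 × 0.968 = 988
Group 4: 818 × 0.959 = 784
Group 5: 1807 × 0.937 = 1693
Group 6: 266 × 0.966 + 3178 × 0.671 = 257 + 2132 = 2389
Net migration: Group 1 + 107 → 745; Group 2 + 107 → 1138; Group 3 + 70 → 1058; Group 4 − 107 → 677; Group 5 − 20 → 1673; Group 6 + 107 → 2496
→ [745, 1138, 1058, 677, 1673, 2496]
Period 4.
Births: 1138 × 0.347 = 395, 1058 × 0.347 = 367 ⇒ total 762
Group 2: 745 × 0.965 = 719
Group 3: 1138 × 0.968 = 1102
Group 4: 1058 × 0.959 = 1015
Group 5: 677 × 0.937 = 634
Group 6: 1673 × 0.966 + 2496 × 0.671 = 1616 + 1675 = 3291
Net migration: Group 1 + 107 → 869; Group 2 + 107 → 826; Group 3 + 70 → 1172; Group 4 − 107 → 908; Group 5 − 20 → 614; Group 6 + 107 → 3398
→ [869, 826, 1172, 908, 614, 3398]
Scenario B total after 4 periods: 7787
Difference B − A = 7787 − 7307 = 480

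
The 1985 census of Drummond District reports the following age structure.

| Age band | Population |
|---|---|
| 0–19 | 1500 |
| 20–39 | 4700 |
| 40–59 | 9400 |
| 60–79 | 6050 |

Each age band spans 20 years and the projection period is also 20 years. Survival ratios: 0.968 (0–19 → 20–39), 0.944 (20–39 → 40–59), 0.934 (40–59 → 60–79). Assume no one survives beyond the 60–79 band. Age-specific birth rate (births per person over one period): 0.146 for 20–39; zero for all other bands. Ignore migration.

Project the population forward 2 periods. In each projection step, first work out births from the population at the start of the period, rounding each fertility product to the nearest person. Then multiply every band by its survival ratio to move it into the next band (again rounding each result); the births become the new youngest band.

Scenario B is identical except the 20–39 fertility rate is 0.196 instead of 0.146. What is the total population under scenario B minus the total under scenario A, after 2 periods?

301

— Period 1 —
Births: 4700 × 0.146 = 686
20–39: 1500 × 0.968 = 1452
40–59: 4700 × 0.944 = 4437
60–79: 9400 × 0.934 = 8780
→ [686, 1452, 4437, 8780]
— Period 2 —
Births: 1452 × 0.146 = 212
20–39: 686 × 0.968 = 664
40–59: 1452 × 0.944 = 1371
60–79: 4437 × 0.934 = 4144
→ [212, 664, 1371, 4144]
Scenario A total after 2 periods: 6391
Scenario B projection —
— Period 1 —
Births: 4700 × 0.196 = 921
20–39: 1500 × 0.968 = 1452
40–59: 4700 × 0.944 = 4437
60–79: 9400 × 0.934 = 8780
→ [921, 1452, 4437, 8780]
— Period 2 —
Births: 1452 × 0.196 = 285
20–39: 921 × 0.968 = 892
40–59: 1452 × 0.944 = 1371
60–79: 4437 × 0.934 = 4144
→ [285, 892, 1371, 4144]
Scenario B total after 2 periods: 6692
Difference B − A = 6692 − 6391 = 301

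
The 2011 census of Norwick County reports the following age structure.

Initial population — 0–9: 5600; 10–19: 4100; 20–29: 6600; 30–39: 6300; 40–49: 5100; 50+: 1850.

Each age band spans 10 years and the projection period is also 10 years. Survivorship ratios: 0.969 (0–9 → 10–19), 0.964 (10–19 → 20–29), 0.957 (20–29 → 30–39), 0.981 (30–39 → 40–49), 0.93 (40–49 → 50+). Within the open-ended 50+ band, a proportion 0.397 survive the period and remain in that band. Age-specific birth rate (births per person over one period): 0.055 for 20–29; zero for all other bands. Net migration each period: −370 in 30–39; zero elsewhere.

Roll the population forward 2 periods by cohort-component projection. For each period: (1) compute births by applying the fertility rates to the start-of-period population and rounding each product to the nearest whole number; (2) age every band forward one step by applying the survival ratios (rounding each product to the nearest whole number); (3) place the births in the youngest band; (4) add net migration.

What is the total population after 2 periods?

Let band 1 be 0–9 through band 6 = 50+.
Period 1:
Births: 6600 × 0.055 = 363
Band 2: 5600 × 0.969 = 5426
Band 3: 4100 × 0.964 = 3952
Band 4: 6600 × 0.957 = 6316
Band 5: 6300 × 0.981 = 6180
Band 6: 5100 × 0.93 + 1850 × 0.397 = 4743 + 734 = 5477
Net migration: Band 4 − 370 → 5946
Population now: 0–9=363, 10–19=5426, 20–29=3952, 30–39=5946, 40–49=6180, 50+=5477
Period 2:
Births: 3952 × 0.055 = 217
Band 2: 363 × 0.969 = 352
Band 3: 5426 × 0.964 = 5231
Band 4: 3952 × 0.957 = 3782
Band 5: 5946 × 0.981 = 5833
Band 6: 6180 × 0.93 + 5477 × 0.397 = 5747 + 2174 = 7921
Net migration: Band 4 − 370 → 3412
Population now: 0–9=217, 10–19=352, 20–29=5231, 30–39=3412, 40–49=5833, 50+=7921
Total after period 2: 217 + 352 + 5231 + 3412 + 5833 + 7921 = 22966

22966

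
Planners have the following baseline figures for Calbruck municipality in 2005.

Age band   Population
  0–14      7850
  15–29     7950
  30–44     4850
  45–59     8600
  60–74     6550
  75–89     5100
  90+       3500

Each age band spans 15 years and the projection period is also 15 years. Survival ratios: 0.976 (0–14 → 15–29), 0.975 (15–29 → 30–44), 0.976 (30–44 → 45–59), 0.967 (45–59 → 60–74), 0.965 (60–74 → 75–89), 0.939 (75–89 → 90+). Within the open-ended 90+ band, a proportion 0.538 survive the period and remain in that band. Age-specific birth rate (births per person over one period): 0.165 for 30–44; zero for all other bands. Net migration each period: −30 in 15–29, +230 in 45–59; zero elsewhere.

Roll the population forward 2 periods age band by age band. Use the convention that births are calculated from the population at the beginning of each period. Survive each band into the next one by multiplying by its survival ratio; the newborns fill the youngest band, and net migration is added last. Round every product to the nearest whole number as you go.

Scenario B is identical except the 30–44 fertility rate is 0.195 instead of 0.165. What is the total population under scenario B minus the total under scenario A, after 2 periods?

374

Call the bands 1 to 7, youngest first.
Period 1.
Births: 4850 * 0.165 = 800
Band 2: 7850 * 0.976 = 7662
Band 3: 7950 * 0.975 = 7751
Band 4: 4850 * 0.976 = 4734
Band 5: 8600 * 0.967 = 8316
Band 6: 6550 * 0.965 = 6321
Band 7: 5100 * 0.939 + 3500 * 0.538 = 4789 + 1883 = 6672
Net migration: Band 2 − 30 → 7632; Band 4 + 230 → 4964
Giving 800 / 7632 / 7751 / 4964 / 8316 / 6321 / 6672.
Period 2.
Births: 7751 * 0.165 = 1279
Band 2: 800 * 0.976 = 781
Band 3: 7632 * 0.975 = 7441
Band 4: 7751 * 0.976 = 7565
Band 5: 4964 * 0.967 = 4800
Band 6: 8316 * 0.965 = 8025
Band 7: 6321 * 0.939 + 6672 * 0.538 = 5935 + 3590 = 9525
Net migration: Band 2 − 30 → 751; Band 4 + 230 → 7795
Giving 1279 / 751 / 7441 / 7795 / 4800 / 8025 / 9525.
Scenario A total after 2 periods: 39616
Scenario B projection —
Period 1.
Births: 4850 * 0.195 = 946
Band 2: 7850 * 0.976 = 7662
Band 3: 7950 * 0.975 = 7751
Band 4: 4850 * 0.976 = 4734
Band 5: 8600 * 0.967 = 8316
Band 6: 6550 * 0.965 = 6321
Band 7: 5100 * 0.939 + 3500 * 0.538 = 4789 + 1883 = 6672
Net migration: Band 2 − 30 → 7632; Band 4 + 230 → 4964
Giving 946 / 7632 / 7751 / 4964 / 8316 / 6321 / 6672.
Period 2.
Births: 7751 * 0.195 = 1511
Band 2: 946 * 0.976 = 923
Band 3: 7632 * 0.975 = 7441
Band 4: 7751 * 0.976 = 7565
Band 5: 4964 * 0.967 = 4800
Band 6: 8316 * 0.965 = 8025
Band 7: 6321 * 0.939 + 6672 * 0.538 = 5935 + 3590 = 9525
Net migration: Band 2 − 30 → 893; Band 4 + 230 → 7795
Giving 1511 / 893 / 7441 / 7795 / 4800 / 8025 / 9525.
Scenario B total after 2 periods: 39990
Difference B − A = 39990 − 39616 = 374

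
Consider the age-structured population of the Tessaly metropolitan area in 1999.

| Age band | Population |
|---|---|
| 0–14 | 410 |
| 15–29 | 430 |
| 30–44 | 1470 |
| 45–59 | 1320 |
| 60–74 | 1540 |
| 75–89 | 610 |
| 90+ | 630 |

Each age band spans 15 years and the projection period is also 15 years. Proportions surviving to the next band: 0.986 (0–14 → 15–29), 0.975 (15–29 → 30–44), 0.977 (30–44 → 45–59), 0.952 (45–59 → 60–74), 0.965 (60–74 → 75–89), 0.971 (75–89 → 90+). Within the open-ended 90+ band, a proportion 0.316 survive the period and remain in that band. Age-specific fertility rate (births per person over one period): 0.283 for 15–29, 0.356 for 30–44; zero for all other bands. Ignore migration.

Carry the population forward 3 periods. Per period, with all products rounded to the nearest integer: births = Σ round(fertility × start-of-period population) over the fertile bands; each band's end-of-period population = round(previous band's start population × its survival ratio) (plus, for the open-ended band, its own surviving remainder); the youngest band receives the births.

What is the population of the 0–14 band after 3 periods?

[period 1]
Births: 430 * 0.283 = 122, 1470 * 0.356 = 523 ⇒ total 645
15–29: 410 * 0.986 = 404
30–44: 430 * 0.975 = 419
45–59: 1470 * 0.977 = 1436
60–74: 1320 * 0.952 = 1257
75–89: 1540 * 0.965 = 1486
90+: 610 * 0.971 + 630 * 0.316 = 592 + 199 = 791
End of period: [645, 404, 419, 1436, 1257, 1486, 791]
[period 2]
Births: 404 * 0.283 = 114, 419 * 0.356 = 149 ⇒ total 263
15–29: 645 * 0.986 = 636
30–44: 404 * 0.975 = 394
45–59: 419 * 0.977 = 409
60–74: 1436 * 0.952 = 1367
75–89: 1257 * 0.965 = 1213
90+: 1486 * 0.971 + 791 * 0.316 = 1443 + 250 = 1693
End of period: [263, 636, 394, 409, 1367, 1213, 1693]
[period 3]
Births: 636 * 0.283 = 180, 394 * 0.356 = 140 ⇒ total 320
15–29: 263 * 0.986 = 259
30–44: 636 * 0.975 = 620
45–59: 394 * 0.977 = 385
60–74: 409 * 0.952 = 389
75–89: 1367 * 0.965 = 1319
90+: 1213 * 0.971 + 1693 * 0.316 = 1178 + 535 = 1713
End of period: [320, 259, 620, 385, 389, 1319, 1713]

320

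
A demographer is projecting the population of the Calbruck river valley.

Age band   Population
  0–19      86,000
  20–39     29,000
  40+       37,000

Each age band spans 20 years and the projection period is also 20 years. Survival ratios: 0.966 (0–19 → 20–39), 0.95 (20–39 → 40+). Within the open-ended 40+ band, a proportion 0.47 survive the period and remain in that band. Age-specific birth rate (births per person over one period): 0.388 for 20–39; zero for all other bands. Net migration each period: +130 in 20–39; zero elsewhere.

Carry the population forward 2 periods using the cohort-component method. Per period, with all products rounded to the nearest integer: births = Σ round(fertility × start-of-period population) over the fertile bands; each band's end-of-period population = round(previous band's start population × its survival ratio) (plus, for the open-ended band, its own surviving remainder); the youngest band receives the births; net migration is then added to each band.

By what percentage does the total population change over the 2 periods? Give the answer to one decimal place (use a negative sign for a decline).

-5.6

[period 1]
Births: 29000 * 0.388 = 11252
20–39: 86000 * 0.966 = 83076
40+: 29000 * 0.95 + 37000 * 0.47 = 27550 + 17390 = 44940
Net migration: 20–39 + 130 → 83206
→ [11252, 83206, 44940]
[period 2]
Births: 83206 * 0.388 = 32284
20–39: 11252 * 0.966 = 10869
40+: 83206 * 0.95 + 44940 * 0.47 = 79046 + 21122 = 100168
Net migration: 20–39 + 130 → 10999
→ [32284, 10999, 100168]
Total: 152000 → 143451; change = -8549; percentage change = -5.6%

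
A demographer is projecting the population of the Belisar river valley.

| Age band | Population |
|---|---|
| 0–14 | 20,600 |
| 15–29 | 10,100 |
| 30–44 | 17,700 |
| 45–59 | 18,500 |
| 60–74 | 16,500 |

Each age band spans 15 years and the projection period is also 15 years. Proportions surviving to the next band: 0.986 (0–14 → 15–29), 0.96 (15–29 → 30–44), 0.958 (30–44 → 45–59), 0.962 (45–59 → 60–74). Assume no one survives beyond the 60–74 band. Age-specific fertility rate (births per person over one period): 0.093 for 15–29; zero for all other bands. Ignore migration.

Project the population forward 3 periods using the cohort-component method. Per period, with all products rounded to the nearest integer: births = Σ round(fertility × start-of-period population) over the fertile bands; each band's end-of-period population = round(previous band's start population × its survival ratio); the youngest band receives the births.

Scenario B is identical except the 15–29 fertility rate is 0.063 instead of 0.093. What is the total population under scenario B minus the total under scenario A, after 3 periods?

-934

Numbering the groups 1..5 from youngest to oldest:
Period 1:
Births: 10100 × 0.093 = 939
Group 2: 20600 × 0.986 = 20312
Group 3: 10100 × 0.96 = 9696
Group 4: 17700 × 0.958 = 16957
Group 5: 18500 × 0.962 = 17797
→ [939, 20312, 9696, 16957, 17797]
Period 2:
Births: 20312 × 0.093 = 1889
Group 2: 939 × 0.986 = 926
Group 3: 20312 × 0.96 = 19500
Group 4: 9696 × 0.958 = 9289
Group 5: 16957 × 0.962 = 16313
→ [1889, 926, 19500, 9289, 16313]
Period 3:
Births: 926 × 0.093 = 86
Group 2: 1889 × 0.986 = 1863
Group 3: 926 × 0.96 = 889
Group 4: 19500 × 0.958 = 18681
Group 5: 9289 × 0.962 = 8936
→ [86, 1863, 889, 18681, 8936]
Scenario A total after 3 periods: 30455
Scenario B projection —
Period 1:
Births: 10100 × 0.063 = 636
Group 2: 20600 × 0.986 = 20312
Group 3: 10100 × 0.96 = 9696
Group 4: 17700 × 0.958 = 16957
Group 5: 18500 × 0.962 = 17797
→ [636, 20312, 9696, 16957, 17797]
Period 2:
Births: 20312 × 0.063 = 1280
Group 2: 636 × 0.986 = 627
Group 3: 20312 × 0.96 = 19500
Group 4: 9696 × 0.958 = 9289
Group 5: 16957 × 0.962 = 16313
→ [1280, 627, 19500, 9289, 16313]
Period 3:
Births: 627 × 0.063 = 40
Group 2: 1280 × 0.986 = 1262
Group 3: 627 × 0.96 = 602
Group 4: 19500 × 0.958 = 18681
Group 5: 9289 × 0.962 = 8936
→ [40, 1262, 602, 18681, 8936]
Scenario B total after 3 periods: 29521
Difference B − A = 29521 − 30455 = -934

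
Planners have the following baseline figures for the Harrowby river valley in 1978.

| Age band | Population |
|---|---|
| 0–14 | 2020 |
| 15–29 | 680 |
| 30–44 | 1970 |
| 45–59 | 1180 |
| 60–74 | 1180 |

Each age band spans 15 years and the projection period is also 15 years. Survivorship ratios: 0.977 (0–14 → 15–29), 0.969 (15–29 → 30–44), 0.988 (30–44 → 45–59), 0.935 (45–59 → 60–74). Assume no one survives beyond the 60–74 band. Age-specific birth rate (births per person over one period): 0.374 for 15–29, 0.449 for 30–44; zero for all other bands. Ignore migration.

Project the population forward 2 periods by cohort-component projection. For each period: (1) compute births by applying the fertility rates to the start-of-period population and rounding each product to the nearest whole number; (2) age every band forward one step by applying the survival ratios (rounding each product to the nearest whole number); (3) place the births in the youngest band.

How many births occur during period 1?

1139

Call the groups 1 to 5, youngest first.
Period 1:
Births: 680 × 0.374 = 254 ; 1970 × 0.449 = 885 ⇒ total 1139
Group 2: 2020 × 0.977 = 1974
Group 3: 680 × 0.969 = 659
Group 4: 1970 × 0.988 = 1946
Group 5: 1180 × 0.935 = 1103
Giving 1139 / 1974 / 659 / 1946 / 1103.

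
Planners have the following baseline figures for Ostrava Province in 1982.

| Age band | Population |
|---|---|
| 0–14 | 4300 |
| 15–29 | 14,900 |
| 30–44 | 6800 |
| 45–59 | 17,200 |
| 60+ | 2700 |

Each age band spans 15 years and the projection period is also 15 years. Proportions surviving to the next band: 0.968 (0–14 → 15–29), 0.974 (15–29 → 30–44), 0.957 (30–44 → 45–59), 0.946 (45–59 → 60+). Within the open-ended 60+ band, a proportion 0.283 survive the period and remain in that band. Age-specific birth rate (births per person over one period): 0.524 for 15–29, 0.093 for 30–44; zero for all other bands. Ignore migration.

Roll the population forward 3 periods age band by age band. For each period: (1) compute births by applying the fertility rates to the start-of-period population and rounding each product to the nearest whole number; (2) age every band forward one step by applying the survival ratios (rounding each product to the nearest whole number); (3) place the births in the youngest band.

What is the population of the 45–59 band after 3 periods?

Call the groups 1 to 5, youngest first.
After projecting period 1:
Births: 14900 × 0.524 = 7808  |  6800 × 0.093 = 632 → total 8440
Group 2: 4300 × 0.968 = 4162
Group 3: 14900 × 0.974 = 14513
Group 4: 6800 × 0.957 = 6508
Group 5: 17200 × 0.946 + 2700 × 0.283 = 16271 + 764 = 17035
End of period: [8440, 4162, 14513, 6508, 17035]
After projecting period 2:
Births: 4162 × 0.524 = 2181  |  14513 × 0.093 = 1350 → total 3531
Group 2: 8440 × 0.968 = 8170
Group 3: 4162 × 0.974 = 4054
Group 4: 14513 × 0.957 = 13889
Group 5: 6508 × 0.946 + 17035 × 0.283 = 6157 + 4821 = 10978
End of period: [3531, 8170, 4054, 13889, 10978]
After projecting period 3:
Births: 8170 × 0.524 = 4281  |  4054 × 0.093 = 377 → total 4658
Group 2: 3531 × 0.968 = 3418
Group 3: 8170 × 0.974 = 7958
Group 4: 4054 × 0.957 = 3880
Group 5: 13889 × 0.946 + 10978 × 0.283 = 13139 + 3107 = 16246
End of period: [4658, 3418, 7958, 3880, 16246]

3880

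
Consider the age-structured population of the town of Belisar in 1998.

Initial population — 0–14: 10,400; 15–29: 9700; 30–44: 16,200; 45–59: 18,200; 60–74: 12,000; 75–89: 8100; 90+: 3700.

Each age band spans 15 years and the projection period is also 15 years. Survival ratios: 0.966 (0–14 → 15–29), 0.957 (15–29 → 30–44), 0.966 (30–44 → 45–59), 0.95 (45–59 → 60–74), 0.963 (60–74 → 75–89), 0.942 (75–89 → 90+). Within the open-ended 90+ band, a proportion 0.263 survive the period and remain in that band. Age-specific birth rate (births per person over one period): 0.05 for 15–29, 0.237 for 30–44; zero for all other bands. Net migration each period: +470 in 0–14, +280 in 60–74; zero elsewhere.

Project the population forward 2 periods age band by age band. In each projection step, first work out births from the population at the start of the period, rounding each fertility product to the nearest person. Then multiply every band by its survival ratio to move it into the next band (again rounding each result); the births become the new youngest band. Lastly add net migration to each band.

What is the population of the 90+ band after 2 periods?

13149

Period 1:
Births: 9700 * 0.05 = 485, 16200 * 0.237 = 3839 → 4324
15–29: 10400 * 0.966 = 10046
30–44: 9700 * 0.957 = 9283
45–59: 16200 * 0.966 = 15649
60–74: 18200 * 0.95 = 17290
75–89: 12000 * 0.963 = 11556
90+: 8100 * 0.942 + 3700 * 0.263 = 7630 + 973 = 8603
Net migration: 0–14 + 470 → 4794; 60–74 + 280 → 17570
Giving 4794 / 10046 / 9283 / 15649 / 17570 / 11556 / 8603.
Period 2:
Births: 10046 * 0.05 = 502, 9283 * 0.237 = 2200 → 2702
15–29: 4794 * 0.966 = 4631
30–44: 10046 * 0.957 = 9614
45–59: 9283 * 0.966 = 8967
60–74: 15649 * 0.95 = 14867
75–89: 17570 * 0.963 = 16920
90+: 11556 * 0.942 + 8603 * 0.263 = 10886 + 2263 = 13149
Net migration: 0–14 + 470 → 3172; 60–74 + 280 → 15147
Giving 3172 / 4631 / 9614 / 8967 / 15147 / 16920 / 13149.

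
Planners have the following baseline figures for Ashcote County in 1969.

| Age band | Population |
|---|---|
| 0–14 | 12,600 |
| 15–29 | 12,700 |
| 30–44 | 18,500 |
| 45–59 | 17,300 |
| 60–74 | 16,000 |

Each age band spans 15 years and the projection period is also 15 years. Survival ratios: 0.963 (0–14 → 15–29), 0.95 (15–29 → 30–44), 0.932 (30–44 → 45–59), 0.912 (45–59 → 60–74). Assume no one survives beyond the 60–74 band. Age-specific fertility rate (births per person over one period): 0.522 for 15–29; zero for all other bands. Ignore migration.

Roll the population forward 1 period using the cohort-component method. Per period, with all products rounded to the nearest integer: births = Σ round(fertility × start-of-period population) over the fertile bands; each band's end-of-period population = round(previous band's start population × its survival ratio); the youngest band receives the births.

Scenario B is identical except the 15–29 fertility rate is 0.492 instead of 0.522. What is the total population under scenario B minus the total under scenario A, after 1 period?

-381

— Period 1 —
Births: 12700 * 0.522 = 6629
15–29: 12600 * 0.963 = 12134
30–44: 12700 * 0.95 = 12065
45–59: 18500 * 0.932 = 17242
60–74: 17300 * 0.912 = 15778
Giving 6629 / 12134 / 12065 / 17242 / 15778.
Scenario A total after 1 period: 63848
Scenario B projection —
— Period 1 —
Births: 12700 * 0.492 = 6248
15–29: 12600 * 0.963 = 12134
30–44: 12700 * 0.95 = 12065
45–59: 18500 * 0.932 = 17242
60–74: 17300 * 0.912 = 15778
Giving 6248 / 12134 / 12065 / 17242 / 15778.
Scenario B total after 1 period: 63467
Difference B − A = 63467 − 63848 = -381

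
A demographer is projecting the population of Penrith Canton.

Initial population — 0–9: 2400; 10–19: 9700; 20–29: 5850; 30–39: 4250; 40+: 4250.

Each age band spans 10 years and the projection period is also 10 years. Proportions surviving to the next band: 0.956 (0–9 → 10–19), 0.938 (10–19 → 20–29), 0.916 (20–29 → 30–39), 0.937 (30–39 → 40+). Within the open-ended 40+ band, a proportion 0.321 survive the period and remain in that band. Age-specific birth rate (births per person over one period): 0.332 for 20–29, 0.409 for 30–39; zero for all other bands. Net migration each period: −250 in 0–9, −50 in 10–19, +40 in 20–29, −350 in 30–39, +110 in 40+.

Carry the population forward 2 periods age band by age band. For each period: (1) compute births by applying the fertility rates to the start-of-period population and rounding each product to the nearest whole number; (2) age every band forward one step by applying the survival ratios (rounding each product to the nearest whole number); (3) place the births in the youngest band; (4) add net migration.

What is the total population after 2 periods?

(Bands numbered youngest = 1 to oldest = 5.)
— Period 1 —
Births: 5850 × 0.332 = 1942, 4250 × 0.409 = 1738 → 3680
Band 2: 2400 × 0.956 = 2294
Band 3: 9700 × 0.938 = 9099
Band 4: 5850 × 0.916 = 5359
Band 5: 4250 × 0.937 + 4250 × 0.321 = 3982 + 1364 = 5346
Net migration: Band 1 − 250 → 3430; Band 2 − 50 → 2244; Band 3 + 40 → 9139; Band 4 − 350 → 5009; Band 5 + 110 → 5456
→ [3430, 2244, 9139, 5009, 5456]
— Period 2 —
Births: 9139 × 0.332 = 3034, 5009 × 0.409 = 2049 → 5083
Band 2: 3430 × 0.956 = 3279
Band 3: 2244 × 0.938 = 2105
Band 4: 9139 × 0.916 = 8371
Band 5: 5009 × 0.937 + 5456 × 0.321 = 4693 + 1751 = 6444
Net migration: Band 1 − 250 → 4833; Band 2 − 50 → 3229; Band 3 + 40 → 2145; Band 4 − 350 → 8021; Band 5 + 110 → 6554
→ [4833, 3229, 2145, 8021, 6554]
Total after period 2: 4833 + 3229 + 2145 + 8021 + 6554 = 24782

24782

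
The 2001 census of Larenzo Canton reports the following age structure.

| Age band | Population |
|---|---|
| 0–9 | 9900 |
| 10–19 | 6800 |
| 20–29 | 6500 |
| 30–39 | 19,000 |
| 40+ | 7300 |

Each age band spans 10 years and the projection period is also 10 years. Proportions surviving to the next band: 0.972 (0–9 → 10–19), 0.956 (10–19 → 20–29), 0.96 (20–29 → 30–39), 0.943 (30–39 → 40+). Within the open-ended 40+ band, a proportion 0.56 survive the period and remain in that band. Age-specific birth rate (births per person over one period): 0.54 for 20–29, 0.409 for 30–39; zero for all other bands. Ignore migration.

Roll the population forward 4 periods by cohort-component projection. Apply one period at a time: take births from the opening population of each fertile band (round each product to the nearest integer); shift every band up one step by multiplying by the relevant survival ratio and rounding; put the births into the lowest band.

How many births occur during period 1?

Period 1:
Births: 6500 × 0.54 = 3510, 19000 × 0.409 = 7771 → 11281
10–19: 9900 × 0.972 = 9623
20–29: 6800 × 0.956 = 6501
30–39: 6500 × 0.96 = 6240
40+: 19000 × 0.943 + 7300 × 0.56 = 17917 + 4088 = 22005
→ [11281, 9623, 6501, 6240, 22005]

11281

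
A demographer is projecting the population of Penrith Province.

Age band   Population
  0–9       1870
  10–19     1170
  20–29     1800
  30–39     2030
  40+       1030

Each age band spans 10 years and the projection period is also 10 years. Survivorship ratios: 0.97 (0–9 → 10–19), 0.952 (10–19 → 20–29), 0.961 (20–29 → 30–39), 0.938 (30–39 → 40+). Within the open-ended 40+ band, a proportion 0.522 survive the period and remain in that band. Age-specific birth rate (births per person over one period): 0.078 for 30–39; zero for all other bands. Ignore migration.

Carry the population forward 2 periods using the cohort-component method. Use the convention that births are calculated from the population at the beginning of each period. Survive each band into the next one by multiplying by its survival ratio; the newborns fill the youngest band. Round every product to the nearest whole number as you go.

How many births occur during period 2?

135

— Period 1 —
Births: 2030 × 0.078 = 158
10–19: 1870 × 0.97 = 1814
20–29: 1170 × 0.952 = 1114
30–39: 1800 × 0.961 = 1730
40+: 2030 × 0.938 + 1030 × 0.522 = 1904 + 538 = 2442
Giving 158 / 1814 / 1114 / 1730 / 2442.
— Period 2 —
Births: 1730 × 0.078 = 135
10–19: 158 × 0.97 = 153
20–29: 1814 × 0.952 = 1727
30–39: 1114 × 0.961 = 1071
40+: 1730 × 0.938 + 2442 × 0.522 = 1623 + 1275 = 2898
Giving 135 / 153 / 1727 / 1071 / 2898.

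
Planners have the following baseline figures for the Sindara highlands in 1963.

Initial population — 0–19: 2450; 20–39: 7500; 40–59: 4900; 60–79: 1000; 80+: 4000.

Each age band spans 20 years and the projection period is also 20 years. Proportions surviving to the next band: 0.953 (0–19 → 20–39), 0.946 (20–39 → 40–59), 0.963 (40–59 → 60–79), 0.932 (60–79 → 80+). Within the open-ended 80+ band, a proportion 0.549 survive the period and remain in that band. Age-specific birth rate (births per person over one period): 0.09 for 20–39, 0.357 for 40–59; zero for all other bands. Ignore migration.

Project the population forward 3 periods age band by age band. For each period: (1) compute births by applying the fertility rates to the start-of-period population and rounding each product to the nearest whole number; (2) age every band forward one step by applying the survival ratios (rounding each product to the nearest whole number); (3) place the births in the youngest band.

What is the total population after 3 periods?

17647

Numbering the groups 1..5 from youngest to oldest:
[period 1]
Births: 7500 × 0.09 = 675  |  4900 × 0.357 = 1749 → total 2424
Group 2: 2450 × 0.953 = 2335
Group 3: 7500 × 0.946 = 7095
Group 4: 4900 × 0.963 = 4719
Group 5: 1000 × 0.932 + 4000 × 0.549 = 932 + 2196 = 3128
End of period: [2424, 2335, 7095, 4719, 3128]
[period 2]
Births: 2335 × 0.09 = 210  |  7095 × 0.357 = 2533 → total 2743
Group 2: 2424 × 0.953 = 2310
Group 3: 2335 × 0.946 = 2209
Group 4: 7095 × 0.963 = 6832
Group 5: 4719 × 0.932 + 3128 × 0.549 = 4398 + 1717 = 6115
End of period: [2743, 2310, 2209, 6832, 6115]
[period 3]
Births: 2310 × 0.09 = 208  |  2209 × 0.357 = 789 → total 997
Group 2: 2743 × 0.953 = 2614
Group 3: 2310 × 0.946 = 2185
Group 4: 2209 × 0.963 = 2127
Group 5: 6832 × 0.932 + 6115 × 0.549 = 6367 + 3357 = 9724
End of period: [997, 2614, 2185, 2127, 9724]
Total after period 3: 997 + 2614 + 2185 + 2127 + 9724 = 17647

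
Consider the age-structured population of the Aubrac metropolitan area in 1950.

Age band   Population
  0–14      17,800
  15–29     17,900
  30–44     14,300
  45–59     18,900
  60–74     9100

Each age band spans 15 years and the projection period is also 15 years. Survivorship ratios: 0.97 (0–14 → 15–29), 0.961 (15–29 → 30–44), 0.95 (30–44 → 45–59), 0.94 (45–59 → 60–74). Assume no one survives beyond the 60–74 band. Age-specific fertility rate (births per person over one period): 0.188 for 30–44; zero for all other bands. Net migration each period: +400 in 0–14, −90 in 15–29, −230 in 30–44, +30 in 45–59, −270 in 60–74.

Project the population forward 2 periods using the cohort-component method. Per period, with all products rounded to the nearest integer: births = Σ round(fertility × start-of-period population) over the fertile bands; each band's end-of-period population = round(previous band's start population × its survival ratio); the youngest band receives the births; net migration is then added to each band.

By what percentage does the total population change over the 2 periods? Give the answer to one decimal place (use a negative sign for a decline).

Period 1.
Births: 14300 × 0.188 = 2688
15–29: 17800 × 0.97 = 17266
30–44: 17900 × 0.961 = 17202
45–59: 14300 × 0.95 = 13585
60–74: 18900 × 0.94 = 17766
Net migration: 0–14 + 400 → 3088; 15–29 − 90 → 17176; 30–44 − 230 → 16972; 45–59 + 30 → 13615; 60–74 − 270 → 17496
Population now: 0–14=3088, 15–29=17176, 30–44=16972, 45–59=13615, 60–74=17496
Period 2.
Births: 16972 × 0.188 = 3191
15–29: 3088 × 0.97 = 2995
30–44: 17176 × 0.961 = 16506
45–59: 16972 × 0.95 = 16123
60–74: 13615 × 0.94 = 12798
Net migration: 0–14 + 400 → 3591; 15–29 − 90 → 2905; 30–44 − 230 → 16276; 45–59 + 30 → 16153; 60–74 − 270 → 12528
Population now: 0–14=3591, 15–29=2905, 30–44=16276, 45–59=16153, 60–74=12528
Total: 78000 → 51453; change = -26547; percentage change = -34.0%

-34.0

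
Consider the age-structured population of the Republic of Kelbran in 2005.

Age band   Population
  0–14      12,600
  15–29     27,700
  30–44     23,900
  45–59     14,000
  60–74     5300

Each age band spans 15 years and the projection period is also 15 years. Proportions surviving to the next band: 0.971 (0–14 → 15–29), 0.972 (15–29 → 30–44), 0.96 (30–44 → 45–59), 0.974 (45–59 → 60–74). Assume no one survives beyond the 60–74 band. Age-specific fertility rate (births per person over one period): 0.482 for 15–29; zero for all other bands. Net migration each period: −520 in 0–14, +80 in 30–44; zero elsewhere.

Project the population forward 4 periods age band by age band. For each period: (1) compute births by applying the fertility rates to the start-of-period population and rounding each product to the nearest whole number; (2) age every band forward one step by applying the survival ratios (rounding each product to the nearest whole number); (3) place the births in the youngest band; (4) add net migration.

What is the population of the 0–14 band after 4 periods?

1997

(Groups numbered youngest = 1 to oldest = 5.)
Period 1.
Births: 27700 × 0.482 = 13351
Group 2: 12600 × 0.971 = 12235
Group 3: 27700 × 0.972 = 26924
Group 4: 23900 × 0.96 = 22944
Group 5: 14000 × 0.974 = 13636
Net migration: Group 1 − 520 → 12831; Group 3 + 80 → 27004
End of period: [12831, 12235, 27004, 22944, 13636]
Period 2.
Births: 12235 × 0.482 = 5897
Group 2: 12831 × 0.971 = 12459
Group 3: 12235 × 0.972 = 11892
Group 4: 27004 × 0.96 = 25924
Group 5: 22944 × 0.974 = 22347
Net migration: Group 1 − 520 → 5377; Group 3 + 80 → 11972
End of period: [5377, 12459, 11972, 25924, 22347]
Period 3.
Births: 12459 × 0.482 = 6005
Group 2: 5377 × 0.971 = 5221
Group 3: 12459 × 0.972 = 12110
Group 4: 11972 × 0.96 = 11493
Group 5: 25924 × 0.974 = 25250
Net migration: Group 1 − 520 → 5485; Group 3 + 80 → 12190
End of period: [5485, 5221, 12190, 11493, 25250]
Period 4.
Births: 5221 × 0.482 = 2517
Group 2: 5485 × 0.971 = 5326
Group 3: 5221 × 0.972 = 5075
Group 4: 12190 × 0.96 = 11702
Group 5: 11493 × 0.974 = 11194
Net migration: Group 1 − 520 → 1997; Group 3 + 80 → 5155
End of period: [1997, 5326, 5155, 11702, 11194]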